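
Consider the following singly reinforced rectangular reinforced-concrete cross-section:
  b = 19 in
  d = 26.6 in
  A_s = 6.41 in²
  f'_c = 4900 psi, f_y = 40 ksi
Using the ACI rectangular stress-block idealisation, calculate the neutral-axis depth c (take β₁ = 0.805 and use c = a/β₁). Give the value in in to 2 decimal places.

T = A_s f_y = 6.41 × 40 = 256.4 kips.
a = T/(0.85 f'_c b) = 256.4/(0.85 × 4.9 × 19) = 3.2400 in.
With β₁ = 0.805, c = a/β₁ = 3.2400/0.805 = 4.02 in.

c ≈ 4.02 in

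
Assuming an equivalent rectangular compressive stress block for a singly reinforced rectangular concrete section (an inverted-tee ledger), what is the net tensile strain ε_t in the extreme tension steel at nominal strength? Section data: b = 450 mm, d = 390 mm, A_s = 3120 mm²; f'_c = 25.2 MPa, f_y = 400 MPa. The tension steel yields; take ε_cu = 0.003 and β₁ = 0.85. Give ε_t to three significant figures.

a = A_s f_y/(0.85 f'_c b) = 129.47 mm.
β₁ = 0.85, so c = a/β₁ = 129.47/0.85 = 152.32 mm.
From the linear strain diagram with ε_cu = 0.003: ε_t = 0.003 (d − c)/c = 0.003 × (390 − 152.32)/152.32 = 0.00468.
ε_t is between 0.004 and 0.005 — transition zone.

ε_t ≈ 0.00468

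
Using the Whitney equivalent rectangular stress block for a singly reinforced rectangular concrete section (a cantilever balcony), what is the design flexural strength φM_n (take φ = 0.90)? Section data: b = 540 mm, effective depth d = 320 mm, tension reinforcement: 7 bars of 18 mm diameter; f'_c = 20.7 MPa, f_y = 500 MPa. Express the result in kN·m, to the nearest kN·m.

A_s = 7 × 254 = 1778 mm².
T = A_s f_y = 1778 × 500 = 889000 N = 889 kN.
From C = T: a = T/(0.85 f'_c b) = 889000/(0.85 × 20.7 × 540) = 93.57 mm.
M_n = T(d − a/2) = 889 kN × (320 − 46.785) mm = 242.89 kN·m.
φM_n = 0.90 × 242.89 = 218.60 kN·m.

φM_n ≈ 219 kN·m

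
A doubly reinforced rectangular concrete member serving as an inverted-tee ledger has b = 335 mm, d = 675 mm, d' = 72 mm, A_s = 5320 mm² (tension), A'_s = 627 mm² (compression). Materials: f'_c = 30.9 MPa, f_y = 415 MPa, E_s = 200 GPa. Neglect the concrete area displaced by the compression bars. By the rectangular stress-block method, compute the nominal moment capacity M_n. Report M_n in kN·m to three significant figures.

M_n ≈ 1260 kN·m

Assume both tension and compression steel yield.
Net tension couple steel: A_s − A'_s = 4693 mm².
a = (A_s − A'_s) f_y / (0.85 f'_c b) = 1947595/(0.85 × 30.9 × 335) = 221.35 mm.
c = a/β₁ = 221.35/0.829 = 267.01 mm; ε'_s = 0.003(c − d')/c = 0.0022 ≥ f_y/E_s = 0.0021, so compression steel does yield.
M_n = (A_s − A'_s) f_y (d − a/2) + A'_s f_y (d − d') = [1947595 × (675 − 110.675) + 260205 × (675 − 72)] × 10⁻⁶ = 1099.08 + 156.90 = 1255.98 kN·m.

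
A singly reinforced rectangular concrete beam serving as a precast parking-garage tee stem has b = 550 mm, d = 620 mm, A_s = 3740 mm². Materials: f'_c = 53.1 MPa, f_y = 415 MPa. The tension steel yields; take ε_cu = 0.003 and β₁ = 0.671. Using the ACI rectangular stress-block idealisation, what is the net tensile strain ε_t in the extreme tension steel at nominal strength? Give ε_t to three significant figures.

ε_t ≈ 0.0170

a = A_s f_y/(0.85 f'_c b) = 62.52 mm.
β₁ = 0.671, so c = a/β₁ = 62.52/0.671 = 93.17 mm.
From the linear strain diagram with ε_cu = 0.003: ε_t = 0.003 (d − c)/c = 0.003 × (620 − 93.17)/93.17 = 0.0170.
Since ε_t ≥ 0.005, the section is tension-controlled.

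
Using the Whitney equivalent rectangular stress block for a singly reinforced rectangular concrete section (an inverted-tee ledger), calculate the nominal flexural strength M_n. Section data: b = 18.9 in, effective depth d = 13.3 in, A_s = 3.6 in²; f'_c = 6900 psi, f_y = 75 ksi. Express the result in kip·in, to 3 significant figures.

M_n ≈ 3260 kip·in

T = A_s f_y = 3.6 × 75 = 270 kips.
a = T/(0.85 f'_c b) = 270/(0.85 × 6.9 × 18.9) = 2.436 in.
M_n = T(d − a/2) = 270 × (13.3 − 1.218) = 3262.1 kip·in.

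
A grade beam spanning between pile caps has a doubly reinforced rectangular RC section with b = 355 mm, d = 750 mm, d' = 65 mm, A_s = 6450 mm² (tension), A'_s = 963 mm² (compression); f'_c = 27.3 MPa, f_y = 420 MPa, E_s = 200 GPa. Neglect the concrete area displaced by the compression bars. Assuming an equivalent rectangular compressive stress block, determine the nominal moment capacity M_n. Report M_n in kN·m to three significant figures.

Assume both tension and compression steel yield.
Net tension couple steel: A_s − A'_s = 5487 mm².
a = (A_s − A'_s) f_y / (0.85 f'_c b) = 2304540/(0.85 × 27.3 × 355) = 279.75 mm.
c = a/β₁ = 279.75/0.85 = 329.12 mm; ε'_s = 0.003(c − d')/c = 0.0024 ≥ f_y/E_s = 0.0021, so compression steel does yield.
M_n = (A_s − A'_s) f_y (d − a/2) + A'_s f_y (d − d') = [2304540 × (750 − 139.875) + 404460 × (750 − 65)] × 10⁻⁶ = 1406.06 + 277.06 = 1683.12 kN·m.

M_n ≈ 1680 kN·m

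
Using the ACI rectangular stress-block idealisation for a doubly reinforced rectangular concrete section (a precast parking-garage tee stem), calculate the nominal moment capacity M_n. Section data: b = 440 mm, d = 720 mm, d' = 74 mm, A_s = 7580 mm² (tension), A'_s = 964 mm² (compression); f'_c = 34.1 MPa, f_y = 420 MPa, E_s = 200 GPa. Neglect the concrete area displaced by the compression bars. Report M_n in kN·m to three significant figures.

Assume both tension and compression steel yield.
Net tension couple steel: A_s − A'_s = 6616 mm².
a = (A_s − A'_s) f_y / (0.85 f'_c b) = 2778720/(0.85 × 34.1 × 440) = 217.88 mm.
c = a/β₁ = 217.88/0.806 = 270.32 mm; ε'_s = 0.003(c − d')/c = 0.0022 ≥ f_y/E_s = 0.0021, so compression steel does yield.
M_n = (A_s − A'_s) f_y (d − a/2) + A'_s f_y (d − d') = [2778720 × (720 − 108.94) + 404880 × (720 − 74)] × 10⁻⁶ = 1697.96 + 261.55 = 1959.51 kN·m.

M_n ≈ 1960 kN·m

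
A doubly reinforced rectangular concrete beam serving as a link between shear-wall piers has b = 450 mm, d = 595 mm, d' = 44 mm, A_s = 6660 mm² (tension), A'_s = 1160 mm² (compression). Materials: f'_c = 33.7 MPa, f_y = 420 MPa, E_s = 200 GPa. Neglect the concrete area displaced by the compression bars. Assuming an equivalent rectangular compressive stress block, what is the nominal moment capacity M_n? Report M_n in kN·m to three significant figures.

M_n ≈ 1440 kN·m

Assume both tension and compression steel yield.
Net tension couple steel: A_s − A'_s = 5500 mm².
a = (A_s − A'_s) f_y / (0.85 f'_c b) = 2310000/(0.85 × 33.7 × 450) = 179.21 mm.
c = a/β₁ = 179.21/0.809 = 221.52 mm; ε'_s = 0.003(c − d')/c = 0.0024 ≥ f_y/E_s = 0.0021, so compression steel does yield.
M_n = (A_s − A'_s) f_y (d − a/2) + A'_s f_y (d − d') = [2310000 × (595 − 89.605) + 487200 × (595 − 44)] × 10⁻⁶ = 1167.46 + 268.45 = 1435.91 kN·m.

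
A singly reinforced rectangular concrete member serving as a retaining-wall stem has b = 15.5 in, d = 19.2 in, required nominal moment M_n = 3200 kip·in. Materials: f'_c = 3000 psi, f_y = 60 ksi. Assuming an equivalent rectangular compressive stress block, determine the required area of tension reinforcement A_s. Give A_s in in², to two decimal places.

A_s ≈ 3.18 in²

From M_n = 0.85 f'_c a b (d − a/2):
a = d − √(d² − 2M_n/(0.85 f'_c b)) = 19.2 − √(19.2² − 2 × 3200/(0.85 × 3 × 15.5)) = 4.822 in.
A_s = 0.85 f'_c a b / f_y = 0.85 × 3 × 4.822 × 15.5 / 60 = 3.176 in².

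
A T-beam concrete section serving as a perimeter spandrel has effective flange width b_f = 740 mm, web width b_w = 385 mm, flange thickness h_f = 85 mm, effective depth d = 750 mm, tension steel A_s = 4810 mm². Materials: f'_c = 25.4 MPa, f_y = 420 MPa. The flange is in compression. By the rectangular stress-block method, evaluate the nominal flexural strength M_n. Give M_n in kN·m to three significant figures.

M_n ≈ 1370 kN·m

Tension: T = A_s f_y = 4810 × 420 = 2020200 N.
Try a within the flange: a = T/(0.85 f'_c b_f) = 2020200/(0.85 × 25.4 × 740) = 126.45 mm.
a = 126.45 > h_f = 85 mm: the block extends into the web. Split into flange-overhang and web parts.
C_f = 0.85 f'_c (b_f − b_w) h_f = 0.85 × 25.4 × (740 − 385) × 85 = 651478 N.
Remaining web compression depth: a_w = (T − C_f)/(0.85 f'_c b_w) = (2020200 − 651478)/(0.85 × 25.4 × 385) = 164.67 mm.
M_n = C_f(d − h_f/2) + (T − C_f)(d − a_w/2) = 651478 × (750 − 42.5) + 1368722 × (750 − 82.335) = 460.92 + 913.85 = 1374.77 × 10⁶ N·mm.
M_n = 1374.77 kN·m.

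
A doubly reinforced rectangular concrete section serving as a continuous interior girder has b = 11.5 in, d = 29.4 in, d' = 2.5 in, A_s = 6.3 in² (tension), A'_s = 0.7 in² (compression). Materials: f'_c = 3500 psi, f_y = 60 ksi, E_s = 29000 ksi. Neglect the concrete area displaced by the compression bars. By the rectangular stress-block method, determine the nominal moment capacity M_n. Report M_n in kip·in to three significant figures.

Assume both steels yield.
a = (A_s − A'_s) f_y/(0.85 f'_c b) = (6.3 − 0.7) × 60/(0.85 × 3.5 × 11.5) = 9.821 in.
c = a/β₁ = 9.821/0.85 = 11.554 in; ε'_s = 0.003(c − d')/c = 0.0024 ≥ ε_y = 0.0021, so the compression steel yields.
M_n = (A_s − A'_s) f_y (d − a/2) + A'_s f_y (d − d') = 336 × (29.4 − 4.9105) + 42 × (29.4 − 2.5) = 8228.5 + 1129.8 = 9358.3 kip·in.

M_n ≈ 9360 kip·in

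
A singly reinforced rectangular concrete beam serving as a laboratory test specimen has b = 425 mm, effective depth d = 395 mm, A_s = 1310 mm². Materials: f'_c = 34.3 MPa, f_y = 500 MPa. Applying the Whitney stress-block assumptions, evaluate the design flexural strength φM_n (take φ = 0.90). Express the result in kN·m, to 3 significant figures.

T = A_s f_y = 1310 × 500 = 655000 N = 655 kN.
From C = T: a = T/(0.85 f'_c b) = 655000/(0.85 × 34.3 × 425) = 52.86 mm.
M_n = T(d − a/2) = 655 kN × (395 − 26.43) mm = 241.41 kN·m.
φM_n = 0.90 × 241.41 = 217.27 kN·m.

φM_n ≈ 217 kN·m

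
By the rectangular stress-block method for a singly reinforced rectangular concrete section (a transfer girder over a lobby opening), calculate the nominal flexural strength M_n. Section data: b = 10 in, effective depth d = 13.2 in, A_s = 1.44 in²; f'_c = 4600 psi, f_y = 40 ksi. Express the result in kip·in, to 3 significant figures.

M_n ≈ 718 kip·in

T = A_s f_y = 1.44 × 40 = 57.6 kips.
a = T/(0.85 f'_c b) = 57.6/(0.85 × 4.6 × 10) = 1.473 in.
M_n = T(d − a/2) = 57.6 × (13.2 − 0.7365) = 717.9 kip·in.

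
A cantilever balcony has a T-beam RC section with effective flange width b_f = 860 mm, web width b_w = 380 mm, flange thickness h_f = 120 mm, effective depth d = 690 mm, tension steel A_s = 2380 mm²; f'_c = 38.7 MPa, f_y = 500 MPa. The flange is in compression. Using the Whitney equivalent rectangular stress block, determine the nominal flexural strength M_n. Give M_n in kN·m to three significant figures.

M_n ≈ 796 kN·m

Tension: T = A_s f_y = 2380 × 500 = 1190000 N.
Try a within the flange: a = T/(0.85 f'_c b_f) = 1190000/(0.85 × 38.7 × 860) = 42.06 mm.
Since a = 42.06 ≤ h_f = 120 mm, the stress block lies entirely in the flange; analyse as a rectangular beam of width b_f.
M_n = T(d − a/2) = 1190000 × (690 − 21.03) = 796.07 × 10⁶ N·mm.
M_n = 796.07 kN·m.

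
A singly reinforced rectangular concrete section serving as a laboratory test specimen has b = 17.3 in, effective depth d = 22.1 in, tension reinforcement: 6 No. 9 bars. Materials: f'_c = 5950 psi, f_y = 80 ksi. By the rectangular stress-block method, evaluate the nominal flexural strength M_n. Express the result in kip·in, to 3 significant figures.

M_n ≈ 9290 kip·in

A_s = 6 × 1 = 6 in².
T = A_s f_y = 6 × 80 = 480 kips.
a = T/(0.85 f'_c b) = 480/(0.85 × 5.95 × 17.3) = 5.486 in.
M_n = T(d − a/2) = 480 × (22.1 − 2.743) = 9291.4 kip·in.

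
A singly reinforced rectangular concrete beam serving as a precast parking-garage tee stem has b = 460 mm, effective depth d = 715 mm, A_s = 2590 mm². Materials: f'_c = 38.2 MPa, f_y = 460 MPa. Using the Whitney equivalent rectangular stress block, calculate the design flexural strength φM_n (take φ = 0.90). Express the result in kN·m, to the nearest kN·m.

T = A_s f_y = 2590 × 460 = 1191400 N = 1191.4 kN.
From C = T: a = T/(0.85 f'_c b) = 1191400/(0.85 × 38.2 × 460) = 79.77 mm.
M_n = T(d − a/2) = 1191.4 kN × (715 − 39.885) mm = 804.33 kN·m.
φM_n = 0.90 × 804.33 = 723.90 kN·m.

φM_n ≈ 724 kN·m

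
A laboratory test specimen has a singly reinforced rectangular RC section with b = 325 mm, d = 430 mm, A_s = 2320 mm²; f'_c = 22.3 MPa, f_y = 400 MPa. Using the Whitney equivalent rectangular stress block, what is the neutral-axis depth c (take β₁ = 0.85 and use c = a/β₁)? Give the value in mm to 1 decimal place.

c ≈ 177.2 mm

T = A_s f_y = 2320 × 400 = 928000 N = 928 kN.
Setting C = 0.85 f'_c a b equal to T: a = 928000/(0.85 × 22.3 × 325) = 150.640 mm.
With β₁ = 0.85, c = a/β₁ = 150.640/0.85 = 177.2 mm.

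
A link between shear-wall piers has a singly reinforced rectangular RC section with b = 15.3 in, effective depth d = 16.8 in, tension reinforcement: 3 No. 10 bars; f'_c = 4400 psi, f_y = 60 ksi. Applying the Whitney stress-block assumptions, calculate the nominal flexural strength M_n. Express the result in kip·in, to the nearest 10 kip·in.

A_s = 3 × 1.27 = 3.81 in².
T = A_s f_y = 3.81 × 60 = 228.6 kips.
a = T/(0.85 f'_c b) = 228.6/(0.85 × 4.4 × 15.3) = 3.995 in.
M_n = T(d − a/2) = 228.6 × (16.8 − 1.9975) = 3383.9 kip·in.

M_n ≈ 3380 kip·in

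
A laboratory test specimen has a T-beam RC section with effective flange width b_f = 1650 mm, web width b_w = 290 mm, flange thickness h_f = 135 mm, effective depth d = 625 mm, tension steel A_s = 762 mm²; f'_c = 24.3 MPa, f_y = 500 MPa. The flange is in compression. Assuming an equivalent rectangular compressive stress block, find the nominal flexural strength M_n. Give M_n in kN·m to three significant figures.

Tension: T = A_s f_y = 762 × 500 = 381000 N.
Try a within the flange: a = T/(0.85 f'_c b_f) = 381000/(0.85 × 24.3 × 1650) = 11.18 mm.
Since a = 11.18 ≤ h_f = 135 mm, the stress block lies entirely in the flange; analyse as a rectangular beam of width b_f.
M_n = T(d − a/2) = 381000 × (625 − 5.59) = 236.00 × 10⁶ N·mm.
M_n = 236.00 kN·m.

M_n ≈ 236 kN·m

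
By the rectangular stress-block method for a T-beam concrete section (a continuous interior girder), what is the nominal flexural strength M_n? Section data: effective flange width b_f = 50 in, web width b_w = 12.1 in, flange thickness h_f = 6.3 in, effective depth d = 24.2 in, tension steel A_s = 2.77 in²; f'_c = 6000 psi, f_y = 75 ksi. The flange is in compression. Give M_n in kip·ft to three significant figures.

M_n ≈ 412 kip·ft

Tension: T = A_s f_y = 2.77 × 75 = 207.75 kips.
Try a within the flange: a = T/(0.85 f'_c b_f) = 207.75/(0.85 × 6 × 50) = 0.815 in.
Since a = 0.815 ≤ h_f = 6.3 in, the stress block lies entirely in the flange; analyse as a rectangular beam of width b_f.
M_n = T(d − a/2) = 207.75 × (24.2 − 0.4075) = 4942.9 kip·in.
M_n = 4942.9/12 = 411.91 kip·ft.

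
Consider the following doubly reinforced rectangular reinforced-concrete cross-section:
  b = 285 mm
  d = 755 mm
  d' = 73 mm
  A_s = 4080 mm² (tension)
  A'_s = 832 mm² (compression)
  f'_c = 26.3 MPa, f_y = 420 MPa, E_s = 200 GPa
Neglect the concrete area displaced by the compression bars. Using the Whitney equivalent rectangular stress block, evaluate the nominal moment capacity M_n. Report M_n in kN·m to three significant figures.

M_n ≈ 1120 kN·m

Assume both tension and compression steel yield.
Net tension couple steel: A_s − A'_s = 3248 mm².
a = (A_s − A'_s) f_y / (0.85 f'_c b) = 1364160/(0.85 × 26.3 × 285) = 214.11 mm.
c = a/β₁ = 214.11/0.85 = 251.89 mm; ε'_s = 0.003(c − d')/c = 0.0021 ≥ f_y/E_s = 0.0021, so compression steel does yield.
M_n = (A_s − A'_s) f_y (d − a/2) + A'_s f_y (d − d') = [1364160 × (755 − 107.055) + 349440 × (755 − 73)] × 10⁻⁶ = 883.90 + 238.32 = 1122.22 kN·m.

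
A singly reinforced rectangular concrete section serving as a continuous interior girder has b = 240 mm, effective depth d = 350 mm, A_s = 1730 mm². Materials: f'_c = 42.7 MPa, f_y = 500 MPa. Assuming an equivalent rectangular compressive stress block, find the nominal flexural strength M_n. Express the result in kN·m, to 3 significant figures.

M_n ≈ 260 kN·m

T = A_s f_y = 1730 × 500 = 865000 N = 865 kN.
From C = T: a = T/(0.85 f'_c b) = 865000/(0.85 × 42.7 × 240) = 99.30 mm.
M_n = T(d − a/2) = 865 kN × (350 − 49.65) mm = 259.80 kN·m.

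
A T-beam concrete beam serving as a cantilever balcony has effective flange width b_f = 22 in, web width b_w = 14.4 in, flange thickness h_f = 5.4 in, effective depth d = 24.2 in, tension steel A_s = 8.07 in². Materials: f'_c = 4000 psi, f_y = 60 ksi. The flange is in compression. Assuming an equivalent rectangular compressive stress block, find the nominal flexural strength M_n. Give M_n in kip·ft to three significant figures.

M_n ≈ 844 kip·ft

Tension: T = A_s f_y = 8.07 × 60 = 484.2 kips.
Try a within the flange: a = T/(0.85 f'_c b_f) = 484.2/(0.85 × 4 × 22) = 6.473 in.
a = 6.473 > h_f = 5.4 in: the block extends into the web. Split into flange-overhang and web parts.
C_f = 0.85 f'_c (b_f − b_w) h_f = 0.85 × 4 × (22 − 14.4) × 5.4 = 139.5 kips.
Remaining web compression depth: a_w = (T − C_f)/(0.85 f'_c b_w) = (484.2 − 139.5)/(0.85 × 4 × 14.4) = 7.040 in.
M_n = C_f(d − h_f/2) + (T − C_f)(d − a_w/2) = 139.5 × (24.2 − 2.7) + 344.7 × (24.2 − 3.52) = 2999.3 + 7128.4 = 10127.7 kip·in.
M_n = 10127.7/12 = 843.98 kip·ft.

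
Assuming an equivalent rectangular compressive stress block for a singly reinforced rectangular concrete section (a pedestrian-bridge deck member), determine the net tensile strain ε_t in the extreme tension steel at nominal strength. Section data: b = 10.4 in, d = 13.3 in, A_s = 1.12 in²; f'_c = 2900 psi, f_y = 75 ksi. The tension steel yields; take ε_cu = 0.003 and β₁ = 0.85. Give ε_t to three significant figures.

ε_t ≈ 0.00735

a = A_s f_y/(0.85 f'_c b) = 3.277 in.
β₁ = 0.85, so c = a/β₁ = 3.277/0.85 = 3.855 in.
From the linear strain diagram with ε_cu = 0.003: ε_t = 0.003 (d − c)/c = 0.003 × (13.3 − 3.855)/3.855 = 0.00735.
Since ε_t ≥ 0.005, the section is tension-controlled.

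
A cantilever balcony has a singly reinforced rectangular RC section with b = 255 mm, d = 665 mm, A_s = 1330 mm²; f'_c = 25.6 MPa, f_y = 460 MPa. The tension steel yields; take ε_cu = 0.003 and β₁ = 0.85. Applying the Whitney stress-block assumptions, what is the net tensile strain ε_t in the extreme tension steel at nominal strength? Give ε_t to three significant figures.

ε_t ≈ 0.0124

a = A_s f_y/(0.85 f'_c b) = 110.26 mm.
β₁ = 0.85, so c = a/β₁ = 110.26/0.85 = 129.72 mm.
From the linear strain diagram with ε_cu = 0.003: ε_t = 0.003 (d − c)/c = 0.003 × (665 − 129.72)/129.72 = 0.0124.
Since ε_t ≥ 0.005, the section is tension-controlled.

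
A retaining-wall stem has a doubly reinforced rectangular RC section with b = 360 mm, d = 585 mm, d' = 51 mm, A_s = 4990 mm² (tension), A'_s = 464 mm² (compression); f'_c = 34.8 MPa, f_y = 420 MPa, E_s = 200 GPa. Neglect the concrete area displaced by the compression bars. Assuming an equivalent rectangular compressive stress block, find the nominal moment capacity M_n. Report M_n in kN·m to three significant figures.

M_n ≈ 1050 kN·m

Assume both tension and compression steel yield.
Net tension couple steel: A_s − A'_s = 4526 mm².
a = (A_s − A'_s) f_y / (0.85 f'_c b) = 1900920/(0.85 × 34.8 × 360) = 178.51 mm.
c = a/β₁ = 178.51/0.801 = 222.86 mm; ε'_s = 0.003(c − d')/c = 0.0023 ≥ f_y/E_s = 0.0021, so compression steel does yield.
M_n = (A_s − A'_s) f_y (d − a/2) + A'_s f_y (d − d') = [1900920 × (585 − 89.255) + 194880 × (585 − 51)] × 10⁻⁶ = 942.37 + 104.07 = 1046.44 kN·m.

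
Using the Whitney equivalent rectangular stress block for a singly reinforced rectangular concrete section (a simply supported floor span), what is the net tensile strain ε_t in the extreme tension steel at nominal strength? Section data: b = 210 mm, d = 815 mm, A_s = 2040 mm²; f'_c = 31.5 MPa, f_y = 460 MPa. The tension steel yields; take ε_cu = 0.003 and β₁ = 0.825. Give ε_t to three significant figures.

ε_t ≈ 0.00909

a = A_s f_y/(0.85 f'_c b) = 166.89 mm.
β₁ = 0.825, so c = a/β₁ = 166.89/0.825 = 202.29 mm.
From the linear strain diagram with ε_cu = 0.003: ε_t = 0.003 (d − c)/c = 0.003 × (815 − 202.29)/202.29 = 0.00909.
Since ε_t ≥ 0.005, the section is tension-controlled.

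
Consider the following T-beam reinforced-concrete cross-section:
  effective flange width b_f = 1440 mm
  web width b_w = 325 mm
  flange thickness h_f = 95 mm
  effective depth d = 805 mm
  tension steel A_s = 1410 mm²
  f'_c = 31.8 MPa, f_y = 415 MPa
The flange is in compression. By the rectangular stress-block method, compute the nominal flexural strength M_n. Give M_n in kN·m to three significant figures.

Tension: T = A_s f_y = 1410 × 415 = 585150 N.
Try a within the flange: a = T/(0.85 f'_c b_f) = 585150/(0.85 × 31.8 × 1440) = 15.03 mm.
Since a = 15.03 ≤ h_f = 95 mm, the stress block lies entirely in the flange; analyse as a rectangular beam of width b_f.
M_n = T(d − a/2) = 585150 × (805 − 7.515) = 466.65 × 10⁶ N·mm.
M_n = 466.65 kN·m.

M_n ≈ 467 kN·m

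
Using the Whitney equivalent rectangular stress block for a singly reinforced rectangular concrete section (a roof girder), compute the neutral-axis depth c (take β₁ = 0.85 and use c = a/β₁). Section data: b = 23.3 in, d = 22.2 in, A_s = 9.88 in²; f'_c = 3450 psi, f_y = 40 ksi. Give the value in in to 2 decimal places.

T = A_s f_y = 9.88 × 40 = 395.2 kips.
a = T/(0.85 f'_c b) = 395.2/(0.85 × 3.45 × 23.3) = 5.7839 in.
With β₁ = 0.85, c = a/β₁ = 5.7839/0.85 = 6.80 in.

c ≈ 6.80 in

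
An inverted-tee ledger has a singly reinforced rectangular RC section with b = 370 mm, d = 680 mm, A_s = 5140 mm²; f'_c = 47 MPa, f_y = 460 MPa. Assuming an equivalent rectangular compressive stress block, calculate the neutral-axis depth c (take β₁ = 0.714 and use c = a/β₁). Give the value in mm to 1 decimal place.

T = A_s f_y = 5140 × 460 = 2364400 N = 2364.4 kN.
Setting C = 0.85 f'_c a b equal to T: a = 2364400/(0.85 × 47 × 370) = 159.957 mm.
With β₁ = 0.714, c = a/β₁ = 159.957/0.714 = 224.0 mm.

c ≈ 224.0 mm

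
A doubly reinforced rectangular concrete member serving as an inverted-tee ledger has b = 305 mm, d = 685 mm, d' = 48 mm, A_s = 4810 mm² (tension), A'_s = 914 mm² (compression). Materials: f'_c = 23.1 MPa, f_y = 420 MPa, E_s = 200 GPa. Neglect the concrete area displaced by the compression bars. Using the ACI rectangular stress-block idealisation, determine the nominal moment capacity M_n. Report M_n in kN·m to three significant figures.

Assume both tension and compression steel yield.
Net tension couple steel: A_s − A'_s = 3896 mm².
a = (A_s − A'_s) f_y / (0.85 f'_c b) = 1636320/(0.85 × 23.1 × 305) = 273.24 mm.
c = a/β₁ = 273.24/0.85 = 321.46 mm; ε'_s = 0.003(c − d')/c = 0.0026 ≥ f_y/E_s = 0.0021, so compression steel does yield.
M_n = (A_s − A'_s) f_y (d − a/2) + A'_s f_y (d − d') = [1636320 × (685 − 136.62) + 383880 × (685 − 48)] × 10⁻⁶ = 897.33 + 244.53 = 1141.86 kN·m.

M_n ≈ 1140 kN·m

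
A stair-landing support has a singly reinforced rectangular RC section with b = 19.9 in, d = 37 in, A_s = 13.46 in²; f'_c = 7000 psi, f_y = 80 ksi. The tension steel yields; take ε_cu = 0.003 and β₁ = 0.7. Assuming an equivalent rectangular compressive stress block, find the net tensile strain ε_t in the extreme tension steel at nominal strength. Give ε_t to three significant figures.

a = A_s f_y/(0.85 f'_c b) = 9.094 in.
β₁ = 0.7, so c = a/β₁ = 9.094/0.7 = 12.991 in.
From the linear strain diagram with ε_cu = 0.003: ε_t = 0.003 (d − c)/c = 0.003 × (37 − 12.991)/12.991 = 0.00554.
Since ε_t ≥ 0.005, the section is tension-controlled.

ε_t ≈ 0.00554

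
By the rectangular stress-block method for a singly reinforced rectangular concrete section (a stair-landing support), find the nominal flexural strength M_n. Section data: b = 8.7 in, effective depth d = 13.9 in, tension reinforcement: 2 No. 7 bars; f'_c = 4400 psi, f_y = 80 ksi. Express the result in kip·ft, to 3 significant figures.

M_n ≈ 99.4 kip·ft

A_s = 2 × 0.6 = 1.2 in².
T = A_s f_y = 1.2 × 80 = 96 kips.
a = T/(0.85 f'_c b) = 96/(0.85 × 4.4 × 8.7) = 2.950 in.
M_n = T(d − a/2) = 96 × (13.9 − 1.475) = 1192.8 kip·in = 1192.8/12 = 99.40 kip·ft.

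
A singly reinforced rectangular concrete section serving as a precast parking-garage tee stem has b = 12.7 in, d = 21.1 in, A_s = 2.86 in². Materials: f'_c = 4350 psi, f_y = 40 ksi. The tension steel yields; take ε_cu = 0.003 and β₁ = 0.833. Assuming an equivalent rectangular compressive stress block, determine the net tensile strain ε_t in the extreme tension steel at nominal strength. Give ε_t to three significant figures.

ε_t ≈ 0.0186

a = A_s f_y/(0.85 f'_c b) = 2.436 in.
β₁ = 0.833, so c = a/β₁ = 2.436/0.833 = 2.924 in.
From the linear strain diagram with ε_cu = 0.003: ε_t = 0.003 (d − c)/c = 0.003 × (21.1 − 2.924)/2.924 = 0.0186.
Since ε_t ≥ 0.005, the section is tension-controlled.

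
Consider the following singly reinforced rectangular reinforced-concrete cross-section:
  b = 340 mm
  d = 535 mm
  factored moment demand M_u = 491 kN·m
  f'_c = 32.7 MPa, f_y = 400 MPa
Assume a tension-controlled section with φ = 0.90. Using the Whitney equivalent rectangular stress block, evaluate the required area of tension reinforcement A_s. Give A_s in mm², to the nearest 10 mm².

M_n = M_u/φ = 491/0.90 = 545.556 kN·m.
With M_n = 0.85 f'_c a b (d − a/2), solve the quadratic for a:
a = d − √(d² − 2M_n/(0.85 f'_c b)) = 535 − √(535² − 2 × 545.556×10⁶/(0.85 × 32.7 × 340)) = 121.76 mm.
A_s = 0.85 f'_c a b / f_y = 0.85 × 32.7 × 121.76 × 340 / 400 = 2876.7 mm².

A_s ≈ 2880 mm²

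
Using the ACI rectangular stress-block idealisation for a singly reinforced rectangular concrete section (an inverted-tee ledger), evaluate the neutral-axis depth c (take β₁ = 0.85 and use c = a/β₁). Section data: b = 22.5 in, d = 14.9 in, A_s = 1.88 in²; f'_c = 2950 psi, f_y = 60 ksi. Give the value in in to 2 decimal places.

c ≈ 2.35 in

T = A_s f_y = 1.88 × 60 = 112.8 kips.
a = T/(0.85 f'_c b) = 112.8/(0.85 × 2.95 × 22.5) = 1.9993 in.
With β₁ = 0.85, c = a/β₁ = 1.9993/0.85 = 2.35 in.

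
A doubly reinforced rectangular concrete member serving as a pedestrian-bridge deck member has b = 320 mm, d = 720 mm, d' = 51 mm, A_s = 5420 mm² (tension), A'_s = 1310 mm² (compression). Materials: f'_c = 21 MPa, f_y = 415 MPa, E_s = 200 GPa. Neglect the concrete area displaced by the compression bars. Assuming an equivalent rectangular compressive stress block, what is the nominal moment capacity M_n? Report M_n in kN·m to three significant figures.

Assume both tension and compression steel yield.
Net tension couple steel: A_s − A'_s = 4110 mm².
a = (A_s − A'_s) f_y / (0.85 f'_c b) = 1705650/(0.85 × 21 × 320) = 298.61 mm.
c = a/β₁ = 298.61/0.85 = 351.31 mm; ε'_s = 0.003(c − d')/c = 0.0026 ≥ f_y/E_s = 0.0021, so compression steel does yield.
M_n = (A_s − A'_s) f_y (d − a/2) + A'_s f_y (d − d') = [1705650 × (720 − 149.305) + 543650 × (720 − 51)] × 10⁻⁶ = 973.41 + 363.70 = 1337.11 kN·m.

M_n ≈ 1340 kN·m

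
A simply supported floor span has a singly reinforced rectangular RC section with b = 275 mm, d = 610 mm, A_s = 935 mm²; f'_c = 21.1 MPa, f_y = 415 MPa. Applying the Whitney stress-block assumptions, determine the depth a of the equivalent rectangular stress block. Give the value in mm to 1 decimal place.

a ≈ 78.7 mm

T = A_s f_y = 935 × 415 = 388025 N = 388.025 kN.
Setting C = 0.85 f'_c a b equal to T: a = 388025/(0.85 × 21.1 × 275) = 78.7 mm.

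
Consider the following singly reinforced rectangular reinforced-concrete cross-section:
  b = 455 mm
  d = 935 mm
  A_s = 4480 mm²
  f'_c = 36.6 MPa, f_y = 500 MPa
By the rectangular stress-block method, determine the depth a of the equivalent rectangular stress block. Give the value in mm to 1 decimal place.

a ≈ 158.2 mm

T = A_s f_y = 4480 × 500 = 2240000 N = 2240 kN.
Setting C = 0.85 f'_c a b equal to T: a = 2240000/(0.85 × 36.6 × 455) = 158.2 mm.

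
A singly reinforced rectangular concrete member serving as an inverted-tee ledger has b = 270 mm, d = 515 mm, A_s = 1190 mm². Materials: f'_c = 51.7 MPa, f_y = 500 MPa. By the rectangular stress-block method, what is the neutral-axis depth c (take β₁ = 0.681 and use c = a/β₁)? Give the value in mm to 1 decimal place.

T = A_s f_y = 1190 × 500 = 595000 N = 595 kN.
Setting C = 0.85 f'_c a b equal to T: a = 595000/(0.85 × 51.7 × 270) = 50.147 mm.
With β₁ = 0.681, c = a/β₁ = 50.147/0.681 = 73.6 mm.

c ≈ 73.6 mm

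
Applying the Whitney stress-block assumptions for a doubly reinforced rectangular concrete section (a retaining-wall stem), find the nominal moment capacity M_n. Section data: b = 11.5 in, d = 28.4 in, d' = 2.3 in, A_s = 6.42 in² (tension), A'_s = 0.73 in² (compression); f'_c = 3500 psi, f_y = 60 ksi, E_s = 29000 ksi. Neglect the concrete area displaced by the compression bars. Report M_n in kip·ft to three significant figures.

Assume both steels yield.
a = (A_s − A'_s) f_y/(0.85 f'_c b) = (6.42 − 0.73) × 60/(0.85 × 3.5 × 11.5) = 9.979 in.
c = a/β₁ = 9.979/0.85 = 11.740 in; ε'_s = 0.003(c − d')/c = 0.0024 ≥ ε_y = 0.0021, so the compression steel yields.
M_n = (A_s − A'_s) f_y (d − a/2) + A'_s f_y (d − d') = 341.4 × (28.4 − 4.9895) + 43.8 × (28.4 − 2.3) = 7992.3 + 1143.2 = 9135.5 kip·in = 9135.5/12 = 761.29 kip·ft.

M_n ≈ 761 kip·ft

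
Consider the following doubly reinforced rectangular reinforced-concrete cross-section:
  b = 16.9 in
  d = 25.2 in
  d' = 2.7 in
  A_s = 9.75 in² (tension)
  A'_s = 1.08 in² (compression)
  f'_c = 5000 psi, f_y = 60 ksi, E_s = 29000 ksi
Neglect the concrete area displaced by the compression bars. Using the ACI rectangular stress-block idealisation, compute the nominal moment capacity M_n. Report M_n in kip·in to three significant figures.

Assume both steels yield.
a = (A_s − A'_s) f_y/(0.85 f'_c b) = (9.75 − 1.08) × 60/(0.85 × 5 × 16.9) = 7.243 in.
c = a/β₁ = 7.243/0.8 = 9.054 in; ε'_s = 0.003(c − d')/c = 0.0021 ≥ ε_y = 0.0021, so the compression steel yields.
M_n = (A_s − A'_s) f_y (d − a/2) + A'_s f_y (d − d') = 520.2 × (25.2 − 3.6215) + 64.8 × (25.2 − 2.7) = 11225.1 + 1458.0 = 12683.1 kip·in.

M_n ≈ 12700 kip·in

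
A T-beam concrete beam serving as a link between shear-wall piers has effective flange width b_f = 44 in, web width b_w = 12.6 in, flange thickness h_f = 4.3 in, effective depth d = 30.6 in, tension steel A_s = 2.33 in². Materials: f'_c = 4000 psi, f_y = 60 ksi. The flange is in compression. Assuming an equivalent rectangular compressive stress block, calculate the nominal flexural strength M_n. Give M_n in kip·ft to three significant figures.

M_n ≈ 351 kip·ft

Tension: T = A_s f_y = 2.33 × 60 = 139.8 kips.
Try a within the flange: a = T/(0.85 f'_c b_f) = 139.8/(0.85 × 4 × 44) = 0.934 in.
Since a = 0.934 ≤ h_f = 4.3 in, the stress block lies entirely in the flange; analyse as a rectangular beam of width b_f.
M_n = T(d − a/2) = 139.8 × (30.6 − 0.467) = 4212.6 kip·in.
M_n = 4212.6/12 = 351.05 kip·ft.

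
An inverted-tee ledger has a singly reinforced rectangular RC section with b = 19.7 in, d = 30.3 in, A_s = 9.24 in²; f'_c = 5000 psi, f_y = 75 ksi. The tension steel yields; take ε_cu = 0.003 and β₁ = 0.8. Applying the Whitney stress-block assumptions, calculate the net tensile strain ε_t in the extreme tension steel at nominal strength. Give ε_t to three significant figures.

a = A_s f_y/(0.85 f'_c b) = 8.277 in.
β₁ = 0.8, so c = a/β₁ = 8.277/0.8 = 10.346 in.
From the linear strain diagram with ε_cu = 0.003: ε_t = 0.003 (d − c)/c = 0.003 × (30.3 − 10.346)/10.346 = 0.00579.
Since ε_t ≥ 0.005, the section is tension-controlled.

ε_t ≈ 0.00579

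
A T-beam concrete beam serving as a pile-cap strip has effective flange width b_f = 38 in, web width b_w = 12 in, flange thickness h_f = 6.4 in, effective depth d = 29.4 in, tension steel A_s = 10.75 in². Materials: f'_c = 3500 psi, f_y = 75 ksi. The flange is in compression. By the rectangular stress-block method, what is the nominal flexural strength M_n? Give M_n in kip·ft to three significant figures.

Tension: T = A_s f_y = 10.75 × 75 = 806.25 kips.
Try a within the flange: a = T/(0.85 f'_c b_f) = 806.25/(0.85 × 3.5 × 38) = 7.132 in.
a = 7.132 > h_f = 6.4 in: the block extends into the web. Split into flange-overhang and web parts.
C_f = 0.85 f'_c (b_f − b_w) h_f = 0.85 × 3.5 × (38 − 12) × 6.4 = 495.0 kips.
Remaining web compression depth: a_w = (T − C_f)/(0.85 f'_c b_w) = (806.25 − 495.0)/(0.85 × 3.5 × 12) = 8.718 in.
M_n = C_f(d − h_f/2) + (T − C_f)(d − a_w/2) = 495.0 × (29.4 − 3.2) + 311.25 × (29.4 − 4.359) = 12969.0 + 7794.0 = 20763.0 kip·in.
M_n = 20763.0/12 = 1730.25 kip·ft.

M_n ≈ 1730 kip·ft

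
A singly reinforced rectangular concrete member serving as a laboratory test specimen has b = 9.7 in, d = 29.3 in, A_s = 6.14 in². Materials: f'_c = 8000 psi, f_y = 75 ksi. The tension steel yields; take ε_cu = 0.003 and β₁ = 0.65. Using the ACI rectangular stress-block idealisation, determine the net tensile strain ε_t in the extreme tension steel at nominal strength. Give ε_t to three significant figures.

ε_t ≈ 0.00518

a = A_s f_y/(0.85 f'_c b) = 6.982 in.
β₁ = 0.65, so c = a/β₁ = 6.982/0.65 = 10.742 in.
From the linear strain diagram with ε_cu = 0.003: ε_t = 0.003 (d − c)/c = 0.003 × (29.3 − 10.742)/10.742 = 0.00518.
Since ε_t ≥ 0.005, the section is tension-controlled.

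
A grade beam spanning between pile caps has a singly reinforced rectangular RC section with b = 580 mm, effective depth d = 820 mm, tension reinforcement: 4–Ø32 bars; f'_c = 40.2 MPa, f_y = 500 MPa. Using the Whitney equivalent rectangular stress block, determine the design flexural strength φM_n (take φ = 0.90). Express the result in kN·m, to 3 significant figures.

A_s = 4 × 804 = 3216 mm².
T = A_s f_y = 3216 × 500 = 1608000 N = 1608 kN.
From C = T: a = T/(0.85 f'_c b) = 1608000/(0.85 × 40.2 × 580) = 81.14 mm.
M_n = T(d − a/2) = 1608 kN × (820 − 40.57) mm = 1253.32 kN·m.
φM_n = 0.90 × 1253.32 = 1127.99 kN·m.

φM_n ≈ 1130 kN·m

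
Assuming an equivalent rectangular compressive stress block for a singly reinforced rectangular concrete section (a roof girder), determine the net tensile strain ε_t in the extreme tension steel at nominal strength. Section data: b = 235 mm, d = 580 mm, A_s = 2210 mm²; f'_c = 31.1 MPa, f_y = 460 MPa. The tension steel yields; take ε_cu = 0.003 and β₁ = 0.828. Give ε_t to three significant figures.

a = A_s f_y/(0.85 f'_c b) = 163.65 mm.
β₁ = 0.828, so c = a/β₁ = 163.65/0.828 = 197.64 mm.
From the linear strain diagram with ε_cu = 0.003: ε_t = 0.003 (d − c)/c = 0.003 × (580 − 197.64)/197.64 = 0.00580.
Since ε_t ≥ 0.005, the section is tension-controlled.

ε_t ≈ 0.00580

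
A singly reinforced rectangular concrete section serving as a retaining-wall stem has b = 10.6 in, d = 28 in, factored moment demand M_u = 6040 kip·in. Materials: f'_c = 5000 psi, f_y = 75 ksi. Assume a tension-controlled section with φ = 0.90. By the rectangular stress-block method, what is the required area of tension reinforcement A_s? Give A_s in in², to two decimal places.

M_n = M_u/φ = 6040/0.90 = 6711.11 kip·in.
From M_n = 0.85 f'_c a b (d − a/2):
a = d − √(d² − 2M_n/(0.85 f'_c b)) = 28 − √(28² − 2 × 6711.11/(0.85 × 5 × 10.6)) = 5.953 in.
A_s = 0.85 f'_c a b / f_y = 0.85 × 5 × 5.953 × 10.6 / 75 = 3.576 in².

A_s ≈ 3.58 in²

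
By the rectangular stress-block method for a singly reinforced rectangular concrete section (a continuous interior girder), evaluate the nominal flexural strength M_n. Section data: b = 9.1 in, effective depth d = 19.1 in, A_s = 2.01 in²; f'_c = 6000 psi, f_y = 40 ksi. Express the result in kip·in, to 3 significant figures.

M_n ≈ 1470 kip·in

T = A_s f_y = 2.01 × 40 = 80.4 kips.
a = T/(0.85 f'_c b) = 80.4/(0.85 × 6 × 9.1) = 1.732 in.
M_n = T(d − a/2) = 80.4 × (19.1 − 0.866) = 1466.0 kip·in.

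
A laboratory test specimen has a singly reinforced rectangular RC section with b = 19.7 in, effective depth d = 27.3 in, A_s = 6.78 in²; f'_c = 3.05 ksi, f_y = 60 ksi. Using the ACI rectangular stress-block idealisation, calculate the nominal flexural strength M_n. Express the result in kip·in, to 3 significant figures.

T = A_s f_y = 6.78 × 60 = 406.8 kips.
a = T/(0.85 f'_c b) = 406.8/(0.85 × 3.05 × 19.7) = 7.965 in.
M_n = T(d − a/2) = 406.8 × (27.3 − 3.9825) = 9485.6 kip·in.

M_n ≈ 9490 kip·in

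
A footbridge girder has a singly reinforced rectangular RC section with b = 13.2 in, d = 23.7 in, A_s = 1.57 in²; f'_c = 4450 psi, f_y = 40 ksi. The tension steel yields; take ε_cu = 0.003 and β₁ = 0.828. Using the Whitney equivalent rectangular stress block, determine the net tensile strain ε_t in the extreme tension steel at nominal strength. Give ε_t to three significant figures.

a = A_s f_y/(0.85 f'_c b) = 1.258 in.
β₁ = 0.828, so c = a/β₁ = 1.258/0.828 = 1.519 in.
From the linear strain diagram with ε_cu = 0.003: ε_t = 0.003 (d − c)/c = 0.003 × (23.7 − 1.519)/1.519 = 0.0438.
Since ε_t ≥ 0.005, the section is tension-controlled.

ε_t ≈ 0.0438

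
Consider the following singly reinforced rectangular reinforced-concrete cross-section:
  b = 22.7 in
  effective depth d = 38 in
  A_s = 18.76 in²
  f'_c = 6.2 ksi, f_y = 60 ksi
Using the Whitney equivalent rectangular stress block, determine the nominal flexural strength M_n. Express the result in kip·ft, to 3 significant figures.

T = A_s f_y = 18.76 × 60 = 1125.6 kips.
a = T/(0.85 f'_c b) = 1125.6/(0.85 × 6.2 × 22.7) = 9.409 in.
M_n = T(d − a/2) = 1125.6 × (38 − 4.7045) = 37477.4 kip·in = 37477.4/12 = 3123.12 kip·ft.

M_n ≈ 3120 kip·ft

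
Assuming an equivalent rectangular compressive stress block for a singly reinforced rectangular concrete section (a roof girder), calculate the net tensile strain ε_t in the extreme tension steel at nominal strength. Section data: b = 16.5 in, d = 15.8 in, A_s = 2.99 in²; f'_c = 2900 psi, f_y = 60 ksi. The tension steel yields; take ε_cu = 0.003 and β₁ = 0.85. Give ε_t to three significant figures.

a = A_s f_y/(0.85 f'_c b) = 4.411 in.
β₁ = 0.85, so c = a/β₁ = 4.411/0.85 = 5.189 in.
From the linear strain diagram with ε_cu = 0.003: ε_t = 0.003 (d − c)/c = 0.003 × (15.8 − 5.189)/5.189 = 0.00613.
Since ε_t ≥ 0.005, the section is tension-controlled.

ε_t ≈ 0.00613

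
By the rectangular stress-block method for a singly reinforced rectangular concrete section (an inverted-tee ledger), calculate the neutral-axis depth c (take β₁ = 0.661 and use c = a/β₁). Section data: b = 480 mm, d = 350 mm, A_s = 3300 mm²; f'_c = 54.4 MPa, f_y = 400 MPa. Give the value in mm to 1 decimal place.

c ≈ 90.0 mm

T = A_s f_y = 3300 × 400 = 1320000 N = 1320 kN.
Setting C = 0.85 f'_c a b equal to T: a = 1320000/(0.85 × 54.4 × 480) = 59.472 mm.
With β₁ = 0.661, c = a/β₁ = 59.472/0.661 = 90.0 mm.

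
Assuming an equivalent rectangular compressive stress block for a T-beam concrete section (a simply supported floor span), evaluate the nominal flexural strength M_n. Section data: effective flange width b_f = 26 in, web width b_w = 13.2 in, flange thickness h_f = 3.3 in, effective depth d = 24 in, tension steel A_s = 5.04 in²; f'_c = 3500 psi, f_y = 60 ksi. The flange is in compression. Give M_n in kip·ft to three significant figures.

Tension: T = A_s f_y = 5.04 × 60 = 302.4 kips.
Try a within the flange: a = T/(0.85 f'_c b_f) = 302.4/(0.85 × 3.5 × 26) = 3.910 in.
a = 3.910 > h_f = 3.3 in: the block extends into the web. Split into flange-overhang and web parts.
C_f = 0.85 f'_c (b_f − b_w) h_f = 0.85 × 3.5 × (26 − 13.2) × 3.3 = 125.7 kips.
Remaining web compression depth: a_w = (T − C_f)/(0.85 f'_c b_w) = (302.4 − 125.7)/(0.85 × 3.5 × 13.2) = 4.500 in.
M_n = C_f(d − h_f/2) + (T − C_f)(d − a_w/2) = 125.7 × (24 − 1.65) + 176.7 × (24 − 2.25) = 2809.4 + 3843.2 = 6652.6 kip·in.
M_n = 6652.6/12 = 554.38 kip·ft.

M_n ≈ 554 kip·ft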